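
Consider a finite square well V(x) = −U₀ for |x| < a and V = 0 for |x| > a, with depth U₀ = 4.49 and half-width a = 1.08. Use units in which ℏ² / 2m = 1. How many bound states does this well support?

N = 2

The dimensionless depth is z₀ = a√(2mU₀)/ℏ = 1.08 × √(4.490) = 2.288.
The even/odd transcendental equations gain one root per π/2 in z₀, giving N = 1 + ⌊2z₀/π⌋ = 1 + ⌊1.457⌋ = 2.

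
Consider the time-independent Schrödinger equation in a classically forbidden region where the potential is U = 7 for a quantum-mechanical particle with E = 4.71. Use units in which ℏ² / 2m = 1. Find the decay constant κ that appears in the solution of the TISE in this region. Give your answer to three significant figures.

Since E < U the TISE in this region is ψ'' = κ²ψ with κ = √(2m(U − E))/ℏ.
κ = √(2 × 0.5 × 2.29) = 1.513.

κ = 1.51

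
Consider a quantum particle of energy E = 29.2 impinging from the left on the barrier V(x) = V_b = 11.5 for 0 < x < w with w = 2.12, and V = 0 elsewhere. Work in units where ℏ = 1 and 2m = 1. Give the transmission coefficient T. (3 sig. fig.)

Above the barrier the interior wavenumber is k₂ = √(2m(E − V_b))/ℏ = 4.207, giving phase k₂w = 8.919.
T = [1 + V_b² sin²(k₂w) / (4E(E − V_b))]⁻¹ = 1/1.015 = 0.985.

T = 0.985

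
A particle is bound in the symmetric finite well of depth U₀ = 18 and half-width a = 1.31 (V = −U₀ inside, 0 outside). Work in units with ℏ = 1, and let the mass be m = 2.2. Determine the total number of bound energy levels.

Define the well-strength parameter z₀ = (a/ℏ)√(2mU₀) = 1.31 × √(2·2.2·18) = 11.66.
The even/odd transcendental equations gain one root per π/2 in z₀, giving N = 1 + ⌊2z₀/π⌋ = 1 + ⌊7.422⌋ = 8.

N = 8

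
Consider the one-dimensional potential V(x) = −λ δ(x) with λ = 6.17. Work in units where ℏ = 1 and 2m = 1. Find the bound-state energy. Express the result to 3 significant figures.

E = -9.52

The bound state is ψ(x) = √κ e^{−κ|x|}. The derivative jump ψ'(0⁺) − ψ'(0⁻) = −(2mλ/ℏ²)ψ(0) fixes κ = mλ/ℏ² = 3.085.
Then E = −ℏ²κ²/(2m) = −mλ²/(2ℏ²) = -9.517.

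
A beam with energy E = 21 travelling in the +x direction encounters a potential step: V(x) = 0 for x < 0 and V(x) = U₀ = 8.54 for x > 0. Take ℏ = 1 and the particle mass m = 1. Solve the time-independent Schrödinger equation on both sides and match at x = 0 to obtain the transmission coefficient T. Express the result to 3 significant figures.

The wavenumbers are k₁ = √(2mE)/ℏ = 6.481 on the left and k₂ = √(2m(E − U₀))/ℏ = 4.992 on the right.
Continuity of ψ and ψ′ at the step yields the reflection amplitude r = (k₁ − k₂)/(k₁ + k₂) = 0.1298; thus R = |r|² = 0.01684, T = 0.9832.

T = 0.983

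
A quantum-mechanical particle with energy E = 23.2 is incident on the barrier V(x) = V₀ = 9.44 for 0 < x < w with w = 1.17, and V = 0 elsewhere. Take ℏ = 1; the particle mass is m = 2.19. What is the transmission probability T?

Above the barrier the interior wavenumber is k₂ = √(2m(E − V₀))/ℏ = 7.763, giving phase k₂w = 9.083.
T = [1 + V₀² sin²(k₂w) / (4E(E − V₀))]⁻¹ = 1/1.008 = 0.992.

T = 0.992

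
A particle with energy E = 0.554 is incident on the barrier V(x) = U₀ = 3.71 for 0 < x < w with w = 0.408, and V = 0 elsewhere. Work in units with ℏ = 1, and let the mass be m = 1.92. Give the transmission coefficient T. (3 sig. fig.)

T = 0.118

E < U₀: inside the barrier ψ ∝ e^{±κx} with κ = √(2m(U₀ − E))/ℏ = 3.481.
κw = 1.420, sinh(κw) = 1.948.
The exact tunnelling result is T⁻¹ = 1 + U₀² sinh²(κw) / [4E(U₀ − E)] = 8.472, so T = 0.118.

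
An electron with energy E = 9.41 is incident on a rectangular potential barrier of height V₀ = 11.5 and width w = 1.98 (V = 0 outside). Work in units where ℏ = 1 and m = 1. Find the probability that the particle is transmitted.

E < V₀: inside the barrier ψ ∝ e^{±κx} with κ = √(2m(V₀ − E))/ℏ = 2.045.
κw = 4.048, sinh(κw) = 28.64.
The exact tunnelling result is T⁻¹ = 1 + V₀² sinh²(κw) / [4E(V₀ − E)] = 1380, so T = 0.000725.

T = 0.000725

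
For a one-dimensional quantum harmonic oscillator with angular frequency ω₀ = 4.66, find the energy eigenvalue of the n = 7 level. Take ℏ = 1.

E = 35.0

The oscillator eigenvalues are E_n = ℏω₀(n + ½), so E_7 = 4.66 × 7.5 = 34.95.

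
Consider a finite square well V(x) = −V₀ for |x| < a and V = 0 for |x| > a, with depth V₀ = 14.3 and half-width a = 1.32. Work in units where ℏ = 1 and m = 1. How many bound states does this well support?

N = 5

The dimensionless depth is z₀ = a√(2mV₀)/ℏ = 1.32 × √(28.60) = 7.059.
The even/odd transcendental equations gain one root per π/2 in z₀, giving N = 1 + ⌊2z₀/π⌋ = 1 + ⌊4.494⌋ = 5.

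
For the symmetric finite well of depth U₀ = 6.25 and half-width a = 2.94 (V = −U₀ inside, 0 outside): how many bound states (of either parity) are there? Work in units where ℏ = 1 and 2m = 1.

The dimensionless depth is z₀ = a√(2mU₀)/ℏ = 2.94 × √(6.250) = 7.350.
The even/odd transcendental equations gain one root per π/2 in z₀, giving N = 1 + ⌊2z₀/π⌋ = 1 + ⌊4.679⌋ = 5.

N = 5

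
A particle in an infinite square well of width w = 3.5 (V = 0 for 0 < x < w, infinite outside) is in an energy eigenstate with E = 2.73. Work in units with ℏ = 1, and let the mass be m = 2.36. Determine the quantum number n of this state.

For an infinite well E_n = n²π²ℏ²/(2mw²), so n = (w/πℏ)√(2mE).
n = (3.5/π) × √(2 × 2.36 × 2.73) = 3.999 → n = 4.

n = 4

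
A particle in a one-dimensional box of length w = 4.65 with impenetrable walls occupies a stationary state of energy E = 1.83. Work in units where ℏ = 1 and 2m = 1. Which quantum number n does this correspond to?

n = 2

From E_n = n²π²ℏ²/(2mw²) invert to n = √(2mw²E)/(πℏ).
n = (4.65/π) × √(2 × 0.5 × 1.83) = 2.002 → n = 2.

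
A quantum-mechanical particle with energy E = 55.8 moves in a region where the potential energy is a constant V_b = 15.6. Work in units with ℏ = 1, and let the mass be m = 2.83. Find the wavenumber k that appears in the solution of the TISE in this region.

k = 15.1

With E > V_b the solution is oscillatory, ψ ∝ e^{±ikx} with k = √(2m(E − V_b))/ℏ.
k = √(2 × 2.83 × 40.2) = 15.08.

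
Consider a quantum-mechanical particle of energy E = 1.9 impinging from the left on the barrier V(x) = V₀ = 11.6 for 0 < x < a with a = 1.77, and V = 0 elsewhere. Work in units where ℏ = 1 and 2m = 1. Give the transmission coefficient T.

T = 0.0000357

Since E < V₀ the interior solution is evanescent with decay constant κ = √(2m(V₀ − E))/ℏ = 3.114.
κa = 5.513, sinh(κa) = 123.9.
Matching ψ, ψ′ at both faces gives T = [1 + V₀² sinh²(κa) / (4E(V₀ − E))]⁻¹ = 1/28020 = 0.0000357.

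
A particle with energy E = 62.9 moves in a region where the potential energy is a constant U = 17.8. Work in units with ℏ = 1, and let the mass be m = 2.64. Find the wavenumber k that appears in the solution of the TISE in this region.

With E > U the solution is oscillatory, ψ ∝ e^{±ikx} with k = √(2m(E − U))/ℏ.
k = √(2 × 2.64 × 45.1) = 15.43.

k = 15.4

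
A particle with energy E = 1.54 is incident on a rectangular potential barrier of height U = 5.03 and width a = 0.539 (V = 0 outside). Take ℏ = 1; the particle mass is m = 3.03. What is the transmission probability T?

T = 0.0237

Since E < U the interior solution is evanescent with decay constant κ = √(2m(U − E))/ℏ = 4.599.
κa = 2.479, sinh(κa) = 5.921.
The exact tunnelling result is T⁻¹ = 1 + U² sinh²(κa) / [4E(U − E)] = 42.27, so T = 0.0237.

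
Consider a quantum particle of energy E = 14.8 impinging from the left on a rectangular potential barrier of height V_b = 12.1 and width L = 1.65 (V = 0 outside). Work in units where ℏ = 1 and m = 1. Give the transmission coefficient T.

Above the barrier the interior wavenumber is k₂ = √(2m(E − V_b))/ℏ = 2.324, giving phase k₂L = 3.834.
T = [1 + V_b² sin²(k₂L) / (4E(E − V_b))]⁻¹ = 1/1.374 = 0.728.

T = 0.728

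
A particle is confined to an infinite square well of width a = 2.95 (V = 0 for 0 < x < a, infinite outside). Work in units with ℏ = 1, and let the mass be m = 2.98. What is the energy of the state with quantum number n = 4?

The infinite-well eigenfunctions ψ_n = √(2/a) sin(nπx/a) vanish at both walls, giving E_n = n²π²ℏ²/(2ma²).
E_4 = 4² × π² / (2 × 2.98 × 2.95²) = 3.045.

E = 3.04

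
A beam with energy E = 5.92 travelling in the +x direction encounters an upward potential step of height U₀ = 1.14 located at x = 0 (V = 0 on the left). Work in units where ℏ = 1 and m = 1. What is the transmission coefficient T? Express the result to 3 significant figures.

T = 0.997

On each side the TISE gives plane waves with k = √(2m(E − V))/ℏ: k₁ = √(2·1·5.92) = 3.441, k₂ = √(2·1·4.78) = 3.092.
Matching ψ and ψ′ at x = 0 gives r = (k₁ − k₂)/(k₁ + k₂), so R = r² = 0.002854 and T = 1 − R = 0.9971.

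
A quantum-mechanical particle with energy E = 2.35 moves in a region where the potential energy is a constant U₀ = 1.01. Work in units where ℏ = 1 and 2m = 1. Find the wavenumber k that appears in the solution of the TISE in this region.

k = 1.16

With E > U₀ the solution is oscillatory, ψ ∝ e^{±ikx} with k = √(2m(E − U₀))/ℏ.
k = √(2 × 0.5 × 1.34) = 1.158.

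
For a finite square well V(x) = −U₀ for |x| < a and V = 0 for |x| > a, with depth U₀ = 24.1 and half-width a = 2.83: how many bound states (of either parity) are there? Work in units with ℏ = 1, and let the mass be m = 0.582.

Define the well-strength parameter z₀ = (a/ℏ)√(2mU₀) = 2.83 × √(2·0.582·24.1) = 14.99.
A new bound state (alternating even/odd) appears each time z₀ passes a multiple of π/2, so N = ⌊2z₀/π⌋ + 1 = ⌊9.542⌋ + 1 = 10.

N = 10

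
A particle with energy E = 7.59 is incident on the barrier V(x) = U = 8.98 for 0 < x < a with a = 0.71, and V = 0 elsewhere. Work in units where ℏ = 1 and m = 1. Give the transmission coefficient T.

T = 0.193

Since E < U the interior solution is evanescent with decay constant κ = √(2m(U − E))/ℏ = 1.667.
κa = 1.184, sinh(κa) = 1.480.
Matching ψ, ψ′ at both faces gives T = [1 + U² sinh²(κa) / (4E(U − E))]⁻¹ = 1/5.188 = 0.193.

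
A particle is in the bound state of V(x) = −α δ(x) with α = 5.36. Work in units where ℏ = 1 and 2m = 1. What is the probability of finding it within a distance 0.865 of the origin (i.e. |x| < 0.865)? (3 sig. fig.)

The normalised bound state is ψ = √κ e^{−κ|x|} with κ = mα/ℏ² = 2.680.
P(|x| < d) = ∫_{−d}^{d} κ e^{−2κ|x|} dx = 1 − e^{−2κd} = 1 − e^{−4.636} = 0.9903.

P = 0.990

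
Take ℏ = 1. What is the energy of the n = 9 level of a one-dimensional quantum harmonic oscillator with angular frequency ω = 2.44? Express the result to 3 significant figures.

E = 23.2

Using E_n = (n + ½)ℏω: E_9 = 9.5 × 2.44 = 23.18.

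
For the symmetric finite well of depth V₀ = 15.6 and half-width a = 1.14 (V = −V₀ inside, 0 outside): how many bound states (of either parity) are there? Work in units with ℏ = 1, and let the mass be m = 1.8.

Define the well-strength parameter z₀ = (a/ℏ)√(2mV₀) = 1.14 × √(2·1.8·15.6) = 8.543.
A new bound state (alternating even/odd) appears each time z₀ passes a multiple of π/2, so N = ⌊2z₀/π⌋ + 1 = ⌊5.439⌋ + 1 = 6.

N = 6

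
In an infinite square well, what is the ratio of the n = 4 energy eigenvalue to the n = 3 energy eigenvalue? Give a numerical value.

1.77778

Since E_n ∝ n², the ratio is (4/3)² = 1.77778.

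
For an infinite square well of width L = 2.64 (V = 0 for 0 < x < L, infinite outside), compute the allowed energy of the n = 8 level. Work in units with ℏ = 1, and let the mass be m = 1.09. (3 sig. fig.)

E = 41.6

Requiring ψ(0) = ψ(L) = 0 quantises k = nπ/L, hence E_n = ℏ²k²/2m = n²π²ℏ²/(2mL²).
E_8 = 8² × π² / (2 × 1.09 × 2.64²) = 41.57.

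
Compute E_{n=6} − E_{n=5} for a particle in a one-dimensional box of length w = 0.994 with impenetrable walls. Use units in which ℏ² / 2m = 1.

E_n = n²π²ℏ²/(2mw²), so ΔE = (6² − 5²) π²ℏ²/(2mw²).
ΔE = 11 × π² / (2 × 0.5 × 0.994²) = 109.9.

ΔE = 110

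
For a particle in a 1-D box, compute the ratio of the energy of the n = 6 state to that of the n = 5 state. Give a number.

E_n = n²π²ℏ²/(2mL²) so the ratio is n₂²/n₁² = 36/25 = 1.44.

1.44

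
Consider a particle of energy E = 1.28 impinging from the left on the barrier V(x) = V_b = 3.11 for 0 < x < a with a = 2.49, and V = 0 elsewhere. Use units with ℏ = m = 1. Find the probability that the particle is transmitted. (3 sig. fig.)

T = 0.000282

E < V_b: inside the barrier ψ ∝ e^{±κx} with κ = √(2m(V_b − E))/ℏ = 1.913.
κa = 4.764, sinh(κa) = 58.58.
Matching ψ, ψ′ at both faces gives T = [1 + V_b² sinh²(κa) / (4E(V_b − E))]⁻¹ = 1/3544 = 0.000282.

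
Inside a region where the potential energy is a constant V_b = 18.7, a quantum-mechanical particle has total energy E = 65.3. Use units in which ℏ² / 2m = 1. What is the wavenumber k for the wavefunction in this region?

With E > V_b the solution is oscillatory, ψ ∝ e^{±ikx} with k = √(2m(E − V_b))/ℏ.
k = √(2 × 0.5 × 46.6) = 6.826.

k = 6.83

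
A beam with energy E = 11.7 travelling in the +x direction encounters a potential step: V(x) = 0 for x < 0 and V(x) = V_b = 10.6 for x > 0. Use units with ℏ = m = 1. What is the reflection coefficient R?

On each side the TISE gives plane waves with k = √(2m(E − V))/ℏ: k₁ = √(2·1·11.7) = 4.837, k₂ = √(2·1·1.1) = 1.483.
Matching ψ and ψ′ at x = 0 gives r = (k₁ − k₂)/(k₁ + k₂), so R = r² = 0.2816 and T = 1 − R = 0.7184.

R = 0.282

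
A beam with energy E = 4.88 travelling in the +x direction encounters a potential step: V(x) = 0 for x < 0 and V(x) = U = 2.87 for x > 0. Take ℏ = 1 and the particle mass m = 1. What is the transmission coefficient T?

The wavenumbers are k₁ = √(2mE)/ℏ = 3.124 on the left and k₂ = √(2m(E − U))/ℏ = 2.005 on the right.
Matching ψ and ψ′ at x = 0 gives r = (k₁ − k₂)/(k₁ + k₂), so R = r² = 0.04761 and T = 1 − R = 0.9524.

T = 0.952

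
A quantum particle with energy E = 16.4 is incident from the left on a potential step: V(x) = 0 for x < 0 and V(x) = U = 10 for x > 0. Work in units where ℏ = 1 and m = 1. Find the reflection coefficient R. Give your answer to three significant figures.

The wavenumbers are k₁ = √(2mE)/ℏ = 5.727 on the left and k₂ = √(2m(E − U))/ℏ = 3.578 on the right.
Continuity of ψ and ψ′ at the step yields the reflection amplitude r = (k₁ − k₂)/(k₁ + k₂) = 0.2310; thus R = |r|² = 0.05336, T = 0.9466.

R = 0.0534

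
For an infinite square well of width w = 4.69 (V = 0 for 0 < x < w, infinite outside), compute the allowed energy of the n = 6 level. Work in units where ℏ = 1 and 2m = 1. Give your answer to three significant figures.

Requiring ψ(0) = ψ(w) = 0 quantises k = nπ/w, hence E_n = ℏ²k²/2m = n²π²ℏ²/(2mw²).
E_6 = 6² × π² / (2 × 0.5 × 4.69²) = 16.15.

E = 16.2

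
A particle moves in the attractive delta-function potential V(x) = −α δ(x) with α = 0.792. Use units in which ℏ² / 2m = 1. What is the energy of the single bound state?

E = -0.157

For x ≠ 0 the bound state is ψ ∝ e^{−κ|x|}; integrating the TISE across the delta gives the cusp condition 2κ = 2mα/ℏ², so κ = 0.3960.
Then E = −ℏ²κ²/(2m) = −mα²/(2ℏ²) = -0.1568.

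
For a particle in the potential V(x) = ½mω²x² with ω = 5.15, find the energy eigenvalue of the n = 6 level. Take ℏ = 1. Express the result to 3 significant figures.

E = 33.5

The oscillator eigenvalues are E_n = ℏω(n + ½), so E_6 = 5.15 × 6.5 = 33.48.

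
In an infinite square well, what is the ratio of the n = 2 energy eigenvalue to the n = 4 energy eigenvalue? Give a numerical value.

E_n = n²π²ℏ²/(2mL²) so the ratio is n₂²/n₁² = 4/16 = 0.25.

0.25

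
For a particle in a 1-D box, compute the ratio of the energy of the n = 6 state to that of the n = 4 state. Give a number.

E_n = n²π²ℏ²/(2mL²) so the ratio is n₂²/n₁² = 36/16 = 2.25.

2.25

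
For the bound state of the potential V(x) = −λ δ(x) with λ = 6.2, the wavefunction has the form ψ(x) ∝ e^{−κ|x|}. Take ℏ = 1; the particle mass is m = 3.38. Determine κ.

Integrating the TISE across x = 0 gives the cusp condition ψ'(0⁺) − ψ'(0⁻) = −(2mλ/ℏ²)ψ(0).
With ψ ∝ e^{−κ|x|} this yields −2κ = −2mλ/ℏ², so κ = mλ/ℏ² = 20.96.

κ = 21.0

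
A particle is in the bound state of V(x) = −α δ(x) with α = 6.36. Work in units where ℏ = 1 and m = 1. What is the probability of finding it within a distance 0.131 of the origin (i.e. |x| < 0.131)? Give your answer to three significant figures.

The normalised bound state is ψ = √κ e^{−κ|x|} with κ = mα/ℏ² = 6.360.
P(|x| < d) = ∫_{−d}^{d} κ e^{−2κ|x|} dx = 1 − e^{−2κd} = 1 − e^{−1.666} = 0.8111.

P = 0.811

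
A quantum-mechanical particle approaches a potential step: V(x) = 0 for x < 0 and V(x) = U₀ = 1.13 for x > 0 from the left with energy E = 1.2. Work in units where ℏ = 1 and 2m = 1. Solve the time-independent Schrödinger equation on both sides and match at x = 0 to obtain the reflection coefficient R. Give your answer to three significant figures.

On each side the TISE gives plane waves with k = √(2m(E − V))/ℏ: k₁ = √(2·½·1.2) = 1.095, k₂ = √(2·½·0.07) = 0.2646.
Continuity of ψ and ψ′ at the step yields the reflection amplitude r = (k₁ − k₂)/(k₁ + k₂) = 0.6109; thus R = |r|² = 0.3732, T = 0.6268.

R = 0.373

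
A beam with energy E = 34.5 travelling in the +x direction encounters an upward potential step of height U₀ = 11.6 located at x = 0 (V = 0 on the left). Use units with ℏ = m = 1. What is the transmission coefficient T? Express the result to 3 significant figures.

T = 0.990

On each side the TISE gives plane waves with k = √(2m(E − V))/ℏ: k₁ = √(2·1·34.5) = 8.307, k₂ = √(2·1·22.9) = 6.768.
Matching ψ and ψ′ at x = 0 gives r = (k₁ − k₂)/(k₁ + k₂), so R = r² = 0.01042 and T = 1 − R = 0.9896.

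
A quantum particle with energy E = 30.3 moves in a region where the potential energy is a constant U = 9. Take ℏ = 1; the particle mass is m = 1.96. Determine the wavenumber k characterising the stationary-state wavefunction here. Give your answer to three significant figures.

k = 9.14

With E > U the solution is oscillatory, ψ ∝ e^{±ikx} with k = √(2m(E − U))/ℏ.
k = √(2 × 1.96 × 21.3) = 9.138.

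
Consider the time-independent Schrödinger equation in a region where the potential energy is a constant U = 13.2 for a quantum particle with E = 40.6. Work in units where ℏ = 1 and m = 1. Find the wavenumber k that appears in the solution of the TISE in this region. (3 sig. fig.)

k = 7.40

With E > U the solution is oscillatory, ψ ∝ e^{±ikx} with k = √(2m(E − U))/ℏ.
k = √(2 × 1 × 27.4) = 7.403.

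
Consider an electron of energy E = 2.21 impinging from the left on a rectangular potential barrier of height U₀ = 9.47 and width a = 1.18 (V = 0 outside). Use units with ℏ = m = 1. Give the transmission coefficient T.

E < U₀: inside the barrier ψ ∝ e^{±κx} with κ = √(2m(U₀ − E))/ℏ = 3.811.
κa = 4.496, sinh(κa) = 44.84.
The exact tunnelling result is T⁻¹ = 1 + U₀² sinh²(κa) / [4E(U₀ − E)] = 2811, so T = 0.000356.

T = 0.000356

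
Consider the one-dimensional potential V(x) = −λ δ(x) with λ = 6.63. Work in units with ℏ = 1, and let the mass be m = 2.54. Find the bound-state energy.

E = -55.8

The bound state is ψ(x) = √κ e^{−κ|x|}. The derivative jump ψ'(0⁺) − ψ'(0⁻) = −(2mλ/ℏ²)ψ(0) fixes κ = mλ/ℏ² = 16.84.
Then E = −ℏ²κ²/(2m) = −mλ²/(2ℏ²) = -55.83.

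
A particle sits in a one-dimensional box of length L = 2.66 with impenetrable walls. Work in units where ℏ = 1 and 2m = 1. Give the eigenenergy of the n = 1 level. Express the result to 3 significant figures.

The infinite-well eigenfunctions ψ_n = √(2/L) sin(nπx/L) vanish at both walls, giving E_n = n²π²ℏ²/(2mL²).
E_1 = 1² × π² / (2 × 0.5 × 2.66²) = 1.395.

E = 1.39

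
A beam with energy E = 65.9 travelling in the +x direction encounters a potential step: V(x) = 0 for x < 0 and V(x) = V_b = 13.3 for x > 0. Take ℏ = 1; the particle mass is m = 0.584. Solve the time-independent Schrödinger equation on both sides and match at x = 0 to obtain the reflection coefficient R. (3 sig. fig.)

R = 0.00317

The wavenumbers are k₁ = √(2mE)/ℏ = 8.773 on the left and k₂ = √(2m(E − V_b))/ℏ = 7.838 on the right.
Continuity of ψ and ψ′ at the step yields the reflection amplitude r = (k₁ − k₂)/(k₁ + k₂) = 0.05630; thus R = |r|² = 0.003169, T = 0.9968.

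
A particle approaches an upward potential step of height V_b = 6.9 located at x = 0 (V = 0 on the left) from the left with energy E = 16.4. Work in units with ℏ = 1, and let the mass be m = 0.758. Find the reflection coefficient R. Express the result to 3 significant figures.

On each side the TISE gives plane waves with k = √(2m(E − V))/ℏ: k₁ = √(2·0.758·16.4) = 4.986, k₂ = √(2·0.758·9.5) = 3.795.
Matching ψ and ψ′ at x = 0 gives r = (k₁ − k₂)/(k₁ + k₂), so R = r² = 0.01840 and T = 1 − R = 0.9816.

R = 0.0184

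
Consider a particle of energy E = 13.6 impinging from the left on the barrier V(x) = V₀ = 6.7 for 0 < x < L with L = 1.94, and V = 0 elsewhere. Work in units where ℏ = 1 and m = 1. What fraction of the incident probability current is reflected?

R = 0.0707

Above the barrier the interior wavenumber is k₂ = √(2m(E − V₀))/ℏ = 3.715, giving phase k₂L = 7.207.
T = [1 + V₀² sin²(k₂L) / (4E(E − V₀))]⁻¹ = 1/1.076 = 0.929.
R = 1 − T = 0.0707.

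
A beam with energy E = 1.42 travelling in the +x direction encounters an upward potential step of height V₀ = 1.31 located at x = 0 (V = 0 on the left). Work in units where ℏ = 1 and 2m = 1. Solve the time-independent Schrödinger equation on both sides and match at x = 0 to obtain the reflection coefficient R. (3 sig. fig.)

R = 0.319

On each side the TISE gives plane waves with k = √(2m(E − V))/ℏ: k₁ = √(2·½·1.42) = 1.192, k₂ = √(2·½·0.11) = 0.3317.
Continuity of ψ and ψ′ at the step yields the reflection amplitude r = (k₁ − k₂)/(k₁ + k₂) = 0.5645; thus R = |r|² = 0.3187, T = 0.6813.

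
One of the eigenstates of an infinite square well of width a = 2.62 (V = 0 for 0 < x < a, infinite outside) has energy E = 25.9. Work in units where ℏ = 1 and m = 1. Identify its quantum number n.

n = 6

From E_n = n²π²ℏ²/(2ma²) invert to n = √(2ma²E)/(πℏ).
n = (2.62/π) × √(2 × 1 × 25.9) = 6.002 → n = 6.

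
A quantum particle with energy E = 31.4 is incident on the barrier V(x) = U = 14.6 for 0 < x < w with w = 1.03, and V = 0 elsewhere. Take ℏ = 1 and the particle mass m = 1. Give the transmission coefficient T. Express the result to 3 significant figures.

T = 0.991

Above the barrier the interior wavenumber is k₂ = √(2m(E − U))/ℏ = 5.797, giving phase k₂w = 5.970.
Matching at both interfaces gives T⁻¹ = 1 + U² sin²(k₂w) / [4E(E − U)] = 1.010, hence T = 0.991.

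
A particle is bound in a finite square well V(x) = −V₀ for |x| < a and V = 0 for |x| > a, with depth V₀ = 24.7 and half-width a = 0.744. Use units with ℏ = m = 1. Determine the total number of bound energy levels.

The dimensionless depth is z₀ = a√(2mV₀)/ℏ = 0.744 × √(49.40) = 5.229.
The even/odd transcendental equations gain one root per π/2 in z₀, giving N = 1 + ⌊2z₀/π⌋ = 1 + ⌊3.329⌋ = 4.

N = 4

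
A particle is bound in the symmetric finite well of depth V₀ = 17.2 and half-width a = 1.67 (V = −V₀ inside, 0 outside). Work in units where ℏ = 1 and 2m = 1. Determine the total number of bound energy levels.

Define the well-strength parameter z₀ = (a/ℏ)√(2mV₀) = 1.67 × √(2·0.5·17.2) = 6.926.
The even/odd transcendental equations gain one root per π/2 in z₀, giving N = 1 + ⌊2z₀/π⌋ = 1 + ⌊4.409⌋ = 5.

N = 5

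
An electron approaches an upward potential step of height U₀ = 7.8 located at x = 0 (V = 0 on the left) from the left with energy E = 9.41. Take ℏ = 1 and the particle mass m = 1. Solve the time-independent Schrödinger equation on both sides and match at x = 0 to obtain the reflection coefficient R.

On each side the TISE gives plane waves with k = √(2m(E − V))/ℏ: k₁ = √(2·1·9.41) = 4.338, k₂ = √(2·1·1.61) = 1.794.
Continuity of ψ and ψ′ at the step yields the reflection amplitude r = (k₁ − k₂)/(k₁ + k₂) = 0.4148; thus R = |r|² = 0.1721, T = 0.8279.

R = 0.172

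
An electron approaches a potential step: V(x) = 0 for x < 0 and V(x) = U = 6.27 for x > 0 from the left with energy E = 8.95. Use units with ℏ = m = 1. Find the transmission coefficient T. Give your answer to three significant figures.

The wavenumbers are k₁ = √(2mE)/ℏ = 4.231 on the left and k₂ = √(2m(E − U))/ℏ = 2.315 on the right.
Continuity of ψ and ψ′ at the step yields the reflection amplitude r = (k₁ − k₂)/(k₁ + k₂) = 0.2926; thus R = |r|² = 0.08564, T = 0.9144.

T = 0.914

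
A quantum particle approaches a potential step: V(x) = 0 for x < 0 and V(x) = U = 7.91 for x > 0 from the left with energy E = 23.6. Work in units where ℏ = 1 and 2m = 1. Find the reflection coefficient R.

On each side the TISE gives plane waves with k = √(2m(E − V))/ℏ: k₁ = √(2·½·23.6) = 4.858, k₂ = √(2·½·15.69) = 3.961.
Continuity of ψ and ψ′ at the step yields the reflection amplitude r = (k₁ − k₂)/(k₁ + k₂) = 0.1017; thus R = |r|² = 0.01034, T = 0.9897.

R = 0.0103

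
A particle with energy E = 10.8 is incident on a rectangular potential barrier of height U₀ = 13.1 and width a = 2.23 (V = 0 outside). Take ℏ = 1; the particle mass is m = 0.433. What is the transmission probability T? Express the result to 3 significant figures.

Since E < U₀ the interior solution is evanescent with decay constant κ = √(2m(U₀ − E))/ℏ = 1.411.
κa = 3.147, sinh(κa) = 11.61.
The exact tunnelling result is T⁻¹ = 1 + U₀² sinh²(κa) / [4E(U₀ − E)] = 234.0, so T = 0.00427.

T = 0.00427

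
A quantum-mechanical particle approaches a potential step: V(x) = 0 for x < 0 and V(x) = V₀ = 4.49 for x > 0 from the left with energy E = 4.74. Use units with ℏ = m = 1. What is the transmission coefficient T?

On each side the TISE gives plane waves with k = √(2m(E − V))/ℏ: k₁ = √(2·1·4.74) = 3.079, k₂ = √(2·1·0.25) = 0.7071.
Continuity of ψ and ψ′ at the step yields the reflection amplitude r = (k₁ − k₂)/(k₁ + k₂) = 0.6265; thus R = |r|² = 0.3925, T = 0.6075.

T = 0.608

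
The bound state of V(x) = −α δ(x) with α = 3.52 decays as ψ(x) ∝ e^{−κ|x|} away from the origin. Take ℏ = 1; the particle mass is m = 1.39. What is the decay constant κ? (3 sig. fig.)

κ = 4.89

Integrating the TISE across x = 0 gives the cusp condition ψ'(0⁺) − ψ'(0⁻) = −(2mα/ℏ²)ψ(0).
With ψ ∝ e^{−κ|x|} this yields −2κ = −2mα/ℏ², so κ = mα/ℏ² = 4.893.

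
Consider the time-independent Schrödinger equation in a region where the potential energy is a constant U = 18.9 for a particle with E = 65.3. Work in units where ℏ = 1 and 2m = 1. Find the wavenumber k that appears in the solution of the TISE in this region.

k = 6.81

With E > U the solution is oscillatory, ψ ∝ e^{±ikx} with k = √(2m(E − U))/ℏ.
k = √(2 × 0.5 × 46.4) = 6.812.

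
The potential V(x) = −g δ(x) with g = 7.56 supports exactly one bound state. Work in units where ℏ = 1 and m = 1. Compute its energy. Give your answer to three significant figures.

For x ≠ 0 the bound state is ψ ∝ e^{−κ|x|}; integrating the TISE across the delta gives the cusp condition 2κ = 2mg/ℏ², so κ = 7.560.
Then E = −ℏ²κ²/(2m) = −mg²/(2ℏ²) = -28.58.

E = -28.6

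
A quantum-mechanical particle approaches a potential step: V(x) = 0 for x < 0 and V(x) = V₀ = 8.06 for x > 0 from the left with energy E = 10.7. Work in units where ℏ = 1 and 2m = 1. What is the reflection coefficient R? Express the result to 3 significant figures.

R = 0.113

On each side the TISE gives plane waves with k = √(2m(E − V))/ℏ: k₁ = √(2·½·10.7) = 3.271, k₂ = √(2·½·2.64) = 1.625.
Continuity of ψ and ψ′ at the step yields the reflection amplitude r = (k₁ − k₂)/(k₁ + k₂) = 0.3363; thus R = |r|² = 0.1131, T = 0.8869.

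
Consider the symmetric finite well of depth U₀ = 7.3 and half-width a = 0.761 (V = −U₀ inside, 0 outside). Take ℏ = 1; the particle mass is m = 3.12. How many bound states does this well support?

Define the well-strength parameter z₀ = (a/ℏ)√(2mU₀) = 0.761 × √(2·3.12·7.3) = 5.136.
A new bound state (alternating even/odd) appears each time z₀ passes a multiple of π/2, so N = ⌊2z₀/π⌋ + 1 = ⌊3.270⌋ + 1 = 4.

N = 4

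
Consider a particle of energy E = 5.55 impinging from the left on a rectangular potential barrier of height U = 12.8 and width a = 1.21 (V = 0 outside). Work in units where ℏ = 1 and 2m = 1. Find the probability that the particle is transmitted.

T = 0.00580

E < U: inside the barrier ψ ∝ e^{±κx} with κ = √(2m(U − E))/ℏ = 2.693.
κa = 3.258, sinh(κa) = 12.98.
The exact tunnelling result is T⁻¹ = 1 + U² sinh²(κa) / [4E(U − E)] = 172.5, so T = 0.00580.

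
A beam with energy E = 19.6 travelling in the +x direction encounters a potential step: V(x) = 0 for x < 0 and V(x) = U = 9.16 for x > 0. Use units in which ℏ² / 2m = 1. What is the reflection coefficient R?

On each side the TISE gives plane waves with k = √(2m(E − V))/ℏ: k₁ = √(2·½·19.6) = 4.427, k₂ = √(2·½·10.44) = 3.231.
Matching ψ and ψ′ at x = 0 gives r = (k₁ − k₂)/(k₁ + k₂), so R = r² = 0.02439 and T = 1 − R = 0.9756.

R = 0.0244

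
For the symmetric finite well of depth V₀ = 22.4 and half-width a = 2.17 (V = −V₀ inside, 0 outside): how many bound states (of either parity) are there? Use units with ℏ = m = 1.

The dimensionless depth is z₀ = a√(2mV₀)/ℏ = 2.17 × √(44.80) = 14.52.
The even/odd transcendental equations gain one root per π/2 in z₀, giving N = 1 + ⌊2z₀/π⌋ = 1 + ⌊9.247⌋ = 10.

N = 10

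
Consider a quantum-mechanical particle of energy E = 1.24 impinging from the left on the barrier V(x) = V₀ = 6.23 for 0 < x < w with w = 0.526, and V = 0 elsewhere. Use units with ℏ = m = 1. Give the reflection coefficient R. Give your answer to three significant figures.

Since E < V₀ the interior solution is evanescent with decay constant κ = √(2m(V₀ − E))/ℏ = 3.159.
κw = 1.662, sinh(κw) = 2.539.
Matching ψ, ψ′ at both faces gives T = [1 + V₀² sinh²(κw) / (4E(V₀ − E))]⁻¹ = 1/11.11 = 0.0900.
R = 1 − T = 0.910.

R = 0.910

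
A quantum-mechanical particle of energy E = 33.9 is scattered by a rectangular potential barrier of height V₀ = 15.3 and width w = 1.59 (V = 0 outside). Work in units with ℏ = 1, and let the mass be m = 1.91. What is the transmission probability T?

Above the barrier the interior wavenumber is k₂ = √(2m(E − V₀))/ℏ = 8.429, giving phase k₂w = 13.40.
T = [1 + V₀² sin²(k₂w) / (4E(E − V₀))]⁻¹ = 1/1.051 = 0.951.

T = 0.951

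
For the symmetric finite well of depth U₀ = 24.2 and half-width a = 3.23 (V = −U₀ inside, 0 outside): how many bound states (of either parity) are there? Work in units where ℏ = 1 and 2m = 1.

N = 11

Define the well-strength parameter z₀ = (a/ℏ)√(2mU₀) = 3.23 × √(2·0.5·24.2) = 15.89.
The even/odd transcendental equations gain one root per π/2 in z₀, giving N = 1 + ⌊2z₀/π⌋ = 1 + ⌊10.12⌋ = 11.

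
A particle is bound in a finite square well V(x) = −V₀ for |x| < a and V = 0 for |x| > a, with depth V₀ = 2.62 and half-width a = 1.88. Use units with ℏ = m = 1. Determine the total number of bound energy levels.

Define the well-strength parameter z₀ = (a/ℏ)√(2mV₀) = 1.88 × √(2·1·2.62) = 4.304.
The even/odd transcendental equations gain one root per π/2 in z₀, giving N = 1 + ⌊2z₀/π⌋ = 1 + ⌊2.740⌋ = 3.

N = 3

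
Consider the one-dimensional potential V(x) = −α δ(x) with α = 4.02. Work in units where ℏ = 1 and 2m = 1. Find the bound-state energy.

E = -4.04

For x ≠ 0 the bound state is ψ ∝ e^{−κ|x|}; integrating the TISE across the delta gives the cusp condition 2κ = 2mα/ℏ², so κ = 2.010.
Then E = −ℏ²κ²/(2m) = −mα²/(2ℏ²) = -4.040.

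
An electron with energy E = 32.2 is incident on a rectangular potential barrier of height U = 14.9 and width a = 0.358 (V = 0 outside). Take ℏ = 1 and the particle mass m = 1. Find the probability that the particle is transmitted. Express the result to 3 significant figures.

Above the barrier the interior wavenumber is k₂ = √(2m(E − U))/ℏ = 5.882, giving phase k₂a = 2.106.
Matching at both interfaces gives T⁻¹ = 1 + U² sin²(k₂a) / [4E(E − U)] = 1.074, hence T = 0.931.

T = 0.931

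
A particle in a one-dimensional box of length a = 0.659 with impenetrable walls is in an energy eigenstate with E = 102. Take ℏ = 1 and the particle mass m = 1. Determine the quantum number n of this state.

n = 3

For an infinite well E_n = n²π²ℏ²/(2ma²), so n = (a/πℏ)√(2mE).
n = (0.659/π) × √(2 × 1 × 102) = 2.996 → n = 3.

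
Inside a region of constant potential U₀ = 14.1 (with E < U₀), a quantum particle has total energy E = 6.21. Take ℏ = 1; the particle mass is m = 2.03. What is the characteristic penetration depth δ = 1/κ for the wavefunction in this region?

δ = 0.177

Since E < U₀ the TISE in this region is ψ'' = κ²ψ with κ = √(2m(U₀ − E))/ℏ.
κ = √(2 × 2.03 × 7.89) = 5.660. The penetration depth is δ = 1/κ = 0.177.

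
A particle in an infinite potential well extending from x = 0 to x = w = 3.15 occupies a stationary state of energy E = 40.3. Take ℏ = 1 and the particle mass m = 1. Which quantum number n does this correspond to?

n = 9

For an infinite well E_n = n²π²ℏ²/(2mw²), so n = (w/πℏ)√(2mE).
n = (3.15/π) × √(2 × 1 × 40.3) = 9.002 → n = 9.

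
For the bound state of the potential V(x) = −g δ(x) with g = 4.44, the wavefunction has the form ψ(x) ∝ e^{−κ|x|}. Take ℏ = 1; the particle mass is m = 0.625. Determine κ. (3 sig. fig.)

Integrate −(ℏ²/2m)ψ'' − gδ(x)ψ = Eψ from −ε to +ε: the ψ'' term gives ψ'(0⁺) − ψ'(0⁻) and the δ term gives −(2mg/ℏ²)ψ(0).
With ψ ∝ e^{−κ|x|} this yields −2κ = −2mg/ℏ², so κ = mg/ℏ² = 2.775.

κ = 2.78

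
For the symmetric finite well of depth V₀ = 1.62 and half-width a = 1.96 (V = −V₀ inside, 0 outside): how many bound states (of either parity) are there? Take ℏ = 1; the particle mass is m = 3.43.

N = 5

The dimensionless depth is z₀ = a√(2mV₀)/ℏ = 1.96 × √(11.11) = 6.534.
The even/odd transcendental equations gain one root per π/2 in z₀, giving N = 1 + ⌊2z₀/π⌋ = 1 + ⌊4.160⌋ = 5.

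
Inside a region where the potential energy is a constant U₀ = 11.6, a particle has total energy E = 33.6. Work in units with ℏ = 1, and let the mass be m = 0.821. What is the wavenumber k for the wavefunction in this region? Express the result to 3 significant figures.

k = 6.01

With E > U₀ the solution is oscillatory, ψ ∝ e^{±ikx} with k = √(2m(E − U₀))/ℏ.
k = √(2 × 0.821 × 22) = 6.010.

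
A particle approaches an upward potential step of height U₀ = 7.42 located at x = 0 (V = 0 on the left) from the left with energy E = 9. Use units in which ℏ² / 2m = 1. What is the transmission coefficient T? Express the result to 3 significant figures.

The wavenumbers are k₁ = √(2mE)/ℏ = 3.000 on the left and k₂ = √(2m(E − U₀))/ℏ = 1.257 on the right.
Matching ψ and ψ′ at x = 0 gives r = (k₁ − k₂)/(k₁ + k₂), so R = r² = 0.1676 and T = 1 − R = 0.8324.

T = 0.832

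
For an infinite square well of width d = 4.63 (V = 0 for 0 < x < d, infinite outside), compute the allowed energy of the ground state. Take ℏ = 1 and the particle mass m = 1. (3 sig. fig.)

Requiring ψ(0) = ψ(d) = 0 quantises k = nπ/d, hence E_n = ℏ²k²/2m = n²π²ℏ²/(2md²).
E_1 = 1² × π² / (2 × 1 × 4.63²) = 0.2302.

E = 0.230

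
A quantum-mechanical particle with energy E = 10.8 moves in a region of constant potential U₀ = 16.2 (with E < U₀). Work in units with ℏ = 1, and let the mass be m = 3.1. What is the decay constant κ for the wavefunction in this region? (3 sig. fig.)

κ = 5.79

Since E < U₀ the TISE in this region is ψ'' = κ²ψ with κ = √(2m(U₀ − E))/ℏ.
κ = √(2 × 3.1 × 5.4) = 5.786.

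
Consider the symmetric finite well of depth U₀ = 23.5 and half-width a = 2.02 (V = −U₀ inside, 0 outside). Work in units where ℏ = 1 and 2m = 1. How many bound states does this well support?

N = 7

Define the well-strength parameter z₀ = (a/ℏ)√(2mU₀) = 2.02 × √(2·0.5·23.5) = 9.792.
The even/odd transcendental equations gain one root per π/2 in z₀, giving N = 1 + ⌊2z₀/π⌋ = 1 + ⌊6.234⌋ = 7.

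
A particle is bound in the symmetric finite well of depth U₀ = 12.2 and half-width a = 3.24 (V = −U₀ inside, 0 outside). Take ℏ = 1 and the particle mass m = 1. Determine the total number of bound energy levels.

N = 11

Define the well-strength parameter z₀ = (a/ℏ)√(2mU₀) = 3.24 × √(2·1·12.2) = 16.00.
A new bound state (alternating even/odd) appears each time z₀ passes a multiple of π/2, so N = ⌊2z₀/π⌋ + 1 = ⌊10.19⌋ + 1 = 11.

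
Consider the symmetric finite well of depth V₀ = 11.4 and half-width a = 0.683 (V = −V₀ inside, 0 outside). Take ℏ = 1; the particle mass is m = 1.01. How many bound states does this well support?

The dimensionless depth is z₀ = a√(2mV₀)/ℏ = 0.683 × √(23.03) = 3.278.
A new bound state (alternating even/odd) appears each time z₀ passes a multiple of π/2, so N = ⌊2z₀/π⌋ + 1 = ⌊2.087⌋ + 1 = 3.

N = 3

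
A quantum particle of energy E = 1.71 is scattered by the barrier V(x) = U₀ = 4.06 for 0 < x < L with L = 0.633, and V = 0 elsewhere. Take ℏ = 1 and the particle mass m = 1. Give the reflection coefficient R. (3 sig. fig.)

R = 0.777

Since E < U₀ the interior solution is evanescent with decay constant κ = √(2m(U₀ − E))/ℏ = 2.168.
κL = 1.372, sinh(κL) = 1.845.
The exact tunnelling result is T⁻¹ = 1 + U₀² sinh²(κL) / [4E(U₀ − E)] = 4.493, so T = 0.223.
R = 1 − T = 0.777.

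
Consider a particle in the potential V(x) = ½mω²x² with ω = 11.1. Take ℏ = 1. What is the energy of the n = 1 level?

E = 16.7

Using E_n = (n + ½)ℏω: E_1 = 1.5 × 11.1 = 16.65.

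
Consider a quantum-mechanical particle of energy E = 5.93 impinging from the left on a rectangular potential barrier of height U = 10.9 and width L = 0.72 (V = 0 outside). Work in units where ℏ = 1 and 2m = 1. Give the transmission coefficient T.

T = 0.148

Since E < U the interior solution is evanescent with decay constant κ = √(2m(U − E))/ℏ = 2.229.
κL = 1.605, sinh(κL) = 2.389.
The exact tunnelling result is T⁻¹ = 1 + U² sinh²(κL) / [4E(U − E)] = 6.751, so T = 0.148.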